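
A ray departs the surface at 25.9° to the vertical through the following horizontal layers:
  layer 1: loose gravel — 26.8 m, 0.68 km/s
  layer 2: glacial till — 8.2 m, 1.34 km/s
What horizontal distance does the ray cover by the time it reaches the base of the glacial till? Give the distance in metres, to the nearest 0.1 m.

26.9 m

Ray parameter p = sin 25.9° / 0.68 km/s = 6.4236e-01 s/km.
Layer 1: θ = 25.90°; offset = 26.8·tan 25.90° = 13.013 m.
Layer 2: sin θ = p·1.34 = 0.8608 → θ = 59.40°; offset = 8.2·tan 59.40° = 13.866 m.
Σ offsets = 26.880 m.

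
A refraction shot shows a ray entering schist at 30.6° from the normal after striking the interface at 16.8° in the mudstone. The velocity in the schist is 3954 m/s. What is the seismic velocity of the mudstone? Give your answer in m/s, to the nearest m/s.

2245 m/s

sin 16.8° = 0.2890; sin 30.6° = 0.5090.
V₁ = V₂·(sin θ₁/sin θ₂) = 3954·(0.2890/0.5090) = 2245.07 m/s.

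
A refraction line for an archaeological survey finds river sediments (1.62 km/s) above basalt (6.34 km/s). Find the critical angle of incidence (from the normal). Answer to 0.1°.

14.8°

At critical incidence the refracted ray runs along the interface (θ₂ = 90°), so sin θ_c = V₁/V₂.
θ_c = arcsin(1.62/6.34) = arcsin 0.2555 = 14.80°.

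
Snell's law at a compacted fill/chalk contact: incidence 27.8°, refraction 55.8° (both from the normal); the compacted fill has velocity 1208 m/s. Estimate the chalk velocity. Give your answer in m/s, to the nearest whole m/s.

Snell's law: sin 27.8°/V₁ = sin 55.8°/V₂.
V₂ = V₁·sin 55.8°/sin 27.8° = 1208 × 1.7734 = 2142.24 m/s.

2142 m/s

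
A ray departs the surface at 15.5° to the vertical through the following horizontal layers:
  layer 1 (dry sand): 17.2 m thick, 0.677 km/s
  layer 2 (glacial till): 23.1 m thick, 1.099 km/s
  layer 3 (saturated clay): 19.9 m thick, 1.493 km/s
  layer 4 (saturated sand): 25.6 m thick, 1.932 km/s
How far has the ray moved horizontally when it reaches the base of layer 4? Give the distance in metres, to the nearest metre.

Ray parameter p = sin 15.5° / 0.677 km/s = 3.9474e-01 s/km.
Layer 1: θ = 15.50°; offset = 17.2·tan 15.50° = 4.770 m.
Layer 2: sin θ = p·1.099 = 0.4338 → θ = 25.71°; offset = 23.1·tan 25.71° = 11.122 m.
Layer 3: sin θ = p·1.493 = 0.5893 → θ = 36.11°; offset = 19.9·tan 36.11° = 14.517 m.
Layer 4: sin θ = p·1.932 = 0.7626 → θ = 49.70°; offset = 25.6·tan 49.70° = 30.183 m.
Summing the layer offsets gives 60.593 m.

61 m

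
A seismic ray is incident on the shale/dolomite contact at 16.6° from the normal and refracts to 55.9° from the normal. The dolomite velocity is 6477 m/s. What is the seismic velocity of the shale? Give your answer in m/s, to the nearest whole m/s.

2235 m/s

sin 16.6° = 0.2857; sin 55.9° = 0.8281.
V₁ = V₂·(sin θ₁/sin θ₂) = 6477·(0.2857/0.8281) = 2234.62 m/s.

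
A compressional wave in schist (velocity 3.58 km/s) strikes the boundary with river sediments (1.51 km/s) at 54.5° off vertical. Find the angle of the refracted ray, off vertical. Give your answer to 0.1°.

sin θ₁/V₁ = sin θ₂/V₂ ⇒ sin θ₂ = 1.51·sin 54.5°/3.58 = 1.51·0.8141/3.58 = 0.3434.
θ₂ = arcsin 0.3434 = 20.08° from the normal.

20.1°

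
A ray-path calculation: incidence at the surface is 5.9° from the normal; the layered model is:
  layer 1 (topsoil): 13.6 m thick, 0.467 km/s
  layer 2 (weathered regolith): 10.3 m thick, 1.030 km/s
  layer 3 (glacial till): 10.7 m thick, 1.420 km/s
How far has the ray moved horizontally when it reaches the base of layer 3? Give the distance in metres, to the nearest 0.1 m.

p = sin θ₁/V₁ = sin 5.9°/0.467 = 2.2011e-01 s/km is conserved through the stack.
Layer 1: θ = 5.90°; offset = 13.6·tan 5.90° = 1.405 m.
Layer 2: sin θ = p·1.030 = 0.2267 → θ = 13.10°; offset = 10.3·tan 13.10° = 2.398 m.
Layer 3: sin θ = p·1.420 = 0.3126 → θ = 18.21°; offset = 10.7·tan 18.21° = 3.521 m.
Σ offsets = 7.324 m.

7.3 m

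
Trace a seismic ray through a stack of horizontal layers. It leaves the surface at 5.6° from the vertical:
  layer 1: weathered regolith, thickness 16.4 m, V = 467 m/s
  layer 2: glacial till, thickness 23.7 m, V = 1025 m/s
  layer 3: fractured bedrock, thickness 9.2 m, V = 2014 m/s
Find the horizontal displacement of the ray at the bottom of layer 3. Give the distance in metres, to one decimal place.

11.1 m

p = sin θ₁/V₁ = sin 5.6°/467 = 2.0896e-04 s/m is conserved through the stack.
Layer 1: θ = 5.60°; offset = 16.4·tan 5.60° = 1.608 m.
Layer 2: sin θ = p·1025 = 0.2142 → θ = 12.37°; offset = 23.7·tan 12.37° = 5.197 m.
Layer 3: sin θ = p·2014 = 0.4208 → θ = 24.89°; offset = 9.2·tan 24.89° = 4.268 m.
Total horizontal offset = 11.073 m.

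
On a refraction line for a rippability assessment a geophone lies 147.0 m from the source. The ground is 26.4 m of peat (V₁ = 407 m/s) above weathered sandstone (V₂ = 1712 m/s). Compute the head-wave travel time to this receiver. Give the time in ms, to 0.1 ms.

t = x/V₂ + 2h·√(V₂²−V₁²)/(V₁V₂).
√(V₂²−V₁²) = √(1712²−407²) = 1662.9 m/s; delay term = 2·26.4·1662.9/(407·1712) = 0.12601 s.
t = 147.0/1712 + 0.12601 = 0.21187 s.

211.9 ms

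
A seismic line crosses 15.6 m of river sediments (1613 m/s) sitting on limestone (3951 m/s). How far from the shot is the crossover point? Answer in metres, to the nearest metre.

θ_c = arcsin(1613/3951) = 24.10°, so cos θ_c = 0.9129 and tᵢ = 2h cos θ_c/V₁ = 0.0177 s.
At crossover x/V₁ = x/V₂ + tᵢ ⇒ x = tᵢ/(1/V₁ − 1/V₂) = 0.01766/(6.1996e-04 − 2.5310e-04) = 48.13 m.

48 m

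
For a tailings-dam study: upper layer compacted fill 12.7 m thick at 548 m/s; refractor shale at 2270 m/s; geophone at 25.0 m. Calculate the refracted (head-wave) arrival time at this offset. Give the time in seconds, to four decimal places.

θ_c = arcsin(V₁/V₂) = arcsin(548/2270) = 13.97°, cos θ_c = 0.9704.
Intercept time tᵢ = 2h cos θ_c / V₁ = 2·12.7·0.9704/548 = 0.04498 s.
t = x/V₂ + tᵢ = 25.0/2270 + 0.04498 = 0.05599 s.

0.0560 s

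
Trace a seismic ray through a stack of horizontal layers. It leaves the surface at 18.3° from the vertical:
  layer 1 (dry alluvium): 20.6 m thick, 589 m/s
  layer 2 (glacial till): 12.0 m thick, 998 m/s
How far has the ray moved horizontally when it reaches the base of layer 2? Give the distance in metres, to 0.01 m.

p = sin θ₁/V₁ = sin 18.3°/589 = 5.3309e-04 s/m is conserved through the stack.
Layer 1: θ = 18.30°; offset = 20.6·tan 18.30° = 6.8128 m.
Layer 2: sin θ = p·998 = 0.5320 → θ = 32.14°; offset = 12.0·tan 32.14° = 7.5400 m.
Σ offsets = 14.3528 m.

14.35 m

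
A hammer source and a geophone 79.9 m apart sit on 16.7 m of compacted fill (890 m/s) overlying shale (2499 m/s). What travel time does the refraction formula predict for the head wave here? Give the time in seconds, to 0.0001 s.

θ_c = arcsin(V₁/V₂) = arcsin(890/2499) = 20.86°, cos θ_c = 0.9344.
Intercept time tᵢ = 2h cos θ_c / V₁ = 2·16.7·0.9344/890 = 0.03507 s.
t = x/V₂ + tᵢ = 79.9/2499 + 0.03507 = 0.06704 s.

0.0670 s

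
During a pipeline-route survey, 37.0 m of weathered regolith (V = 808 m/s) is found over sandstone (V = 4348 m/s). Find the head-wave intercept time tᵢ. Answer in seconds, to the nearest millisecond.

tᵢ = 2h·√(V₂²−V₁²)/(V₁V₂).
√(V₂²−V₁²) = √(4348²−808²) = 4272.3 m/s.
tᵢ = 2·37.0·4272.3/(808·4348) = 0.08999 s.

0.090 s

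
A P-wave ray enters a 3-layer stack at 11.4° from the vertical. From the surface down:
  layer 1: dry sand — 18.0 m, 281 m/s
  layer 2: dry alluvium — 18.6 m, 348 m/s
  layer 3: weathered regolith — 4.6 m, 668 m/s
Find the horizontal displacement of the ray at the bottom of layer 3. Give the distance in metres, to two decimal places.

Ray parameter p = sin 11.4° / 281 m/s = 7.0341e-04 s/m.
Layer 1: θ = 11.40°; offset = 18.0·tan 11.40° = 3.6294 m.
Layer 2: sin θ = p·348 = 0.2448 → θ = 14.17°; offset = 18.6·tan 14.17° = 4.6959 m.
Layer 3: sin θ = p·668 = 0.4699 → θ = 28.03°; offset = 4.6·tan 28.03° = 2.4486 m.
Summing the layer offsets gives 10.7739 m.

10.77 m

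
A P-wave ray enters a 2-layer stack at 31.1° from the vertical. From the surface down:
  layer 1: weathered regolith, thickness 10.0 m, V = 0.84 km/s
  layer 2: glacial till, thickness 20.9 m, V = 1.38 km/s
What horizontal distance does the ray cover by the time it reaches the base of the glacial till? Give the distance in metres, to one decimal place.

39.6 m

Apply Snell's law at each interface; in layer i the horizontal offset is hᵢ·tan θᵢ.
Layer 1: θ = 31.10°; offset = 10.0·tan 31.10° = 6.032 m.
Layer 2: sin θ = 1.38·sin 31.1°/0.84 = 0.8486, θ = 58.06°; offset = 20.9·tan 58.06° = 33.523 m.
Summing the layer offsets gives 39.556 m.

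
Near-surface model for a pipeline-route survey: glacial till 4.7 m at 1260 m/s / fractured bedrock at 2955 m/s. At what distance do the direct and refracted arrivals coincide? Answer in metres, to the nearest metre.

15 m

x_cross = 2h·√((V₂+V₁)/(V₂−V₁)).
(V₂+V₁)/(V₂−V₁) = (2955+1260)/(2955−1260) = 2.4867; √ = 1.5769.
x_cross = 2·4.7·1.5769 = 14.82 m.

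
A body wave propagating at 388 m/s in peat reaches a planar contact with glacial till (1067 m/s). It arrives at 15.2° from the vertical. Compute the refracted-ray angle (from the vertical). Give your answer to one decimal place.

46.1°

Snell's law: sin θ₂ = (V₂/V₁)·sin θ₁ = (1067/388)·sin 15.2° = 0.7210.
θ₂ = arcsin 0.7210 = 46.14° from the normal.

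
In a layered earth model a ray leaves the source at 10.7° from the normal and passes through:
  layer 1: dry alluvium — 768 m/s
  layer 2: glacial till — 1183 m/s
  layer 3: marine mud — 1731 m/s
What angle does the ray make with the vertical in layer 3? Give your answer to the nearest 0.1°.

Snell's law across each interface conserves sin θ / V, so sin θ_3 = V_3·sin θ₁/V₁.
sin θ_3 = 1731 × sin 10.7° / 768 = 0.4185.
θ_3 = arcsin 0.4185 = 24.74°.

24.7°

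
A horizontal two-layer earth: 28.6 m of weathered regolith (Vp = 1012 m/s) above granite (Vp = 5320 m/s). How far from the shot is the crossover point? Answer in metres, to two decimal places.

x_cross = 2h·√((V₂+V₁)/(V₂−V₁)).
(V₂+V₁)/(V₂−V₁) = (5320+1012)/(5320−1012) = 1.4698; √ = 1.2124.
x_cross = 2·28.6·1.2124 = 69.35 m.

69.35 m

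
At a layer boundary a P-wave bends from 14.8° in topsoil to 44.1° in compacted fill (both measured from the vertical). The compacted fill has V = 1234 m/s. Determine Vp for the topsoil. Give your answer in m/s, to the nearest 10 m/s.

Snell's law: sin 14.8°/V₁ = sin 44.1°/V₂.
V₁ = V₂·sin 14.8°/sin 44.1° = 1234 × 0.3671 = 452.96 m/s.

450 m/s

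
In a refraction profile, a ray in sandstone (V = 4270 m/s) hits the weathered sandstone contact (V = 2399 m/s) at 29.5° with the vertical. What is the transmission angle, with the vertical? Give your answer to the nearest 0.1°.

Snell's law: sin θ₂ = (V₂/V₁)·sin θ₁ = (2399/4270)·sin 29.5° = 0.2767.
θ₂ = arcsin 0.2767 = 16.06° from the normal.

16.1°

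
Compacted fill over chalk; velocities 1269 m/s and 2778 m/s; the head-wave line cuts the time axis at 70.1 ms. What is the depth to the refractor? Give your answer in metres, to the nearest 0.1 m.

50.0 m

h = tᵢ·V₁·V₂ / (2·√(V₂²−V₁²)).
√(V₂²−V₁²) = √(2778² − 1269²) = 2471.2 m/s.
h = 0.0701 s × 1269 × 2778 / (2 × 2471.2) = 50.00 m.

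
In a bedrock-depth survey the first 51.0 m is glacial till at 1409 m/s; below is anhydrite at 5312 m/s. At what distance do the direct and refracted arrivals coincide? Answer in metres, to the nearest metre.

x_cross = 2h·√((V₂+V₁)/(V₂−V₁)).
(V₂+V₁)/(V₂−V₁) = (5312+1409)/(5312−1409) = 1.7220; √ = 1.3123.
x_cross = 2·51.0·1.3123 = 133.85 m.

134 m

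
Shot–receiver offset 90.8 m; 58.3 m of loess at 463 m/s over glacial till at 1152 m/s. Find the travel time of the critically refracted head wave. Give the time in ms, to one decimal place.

309.4 ms

θ_c = arcsin(V₁/V₂) = arcsin(463/1152) = 23.70°, cos θ_c = 0.9157.
Intercept time tᵢ = 2h cos θ_c / V₁ = 2·58.3·0.9157/463 = 0.23060 s.
t = x/V₂ + tᵢ = 90.8/1152 + 0.23060 = 0.30942 s.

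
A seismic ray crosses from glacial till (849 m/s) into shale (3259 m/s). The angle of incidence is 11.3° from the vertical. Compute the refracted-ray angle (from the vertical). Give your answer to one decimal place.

48.8°

Snell's law: sin θ₂ = (V₂/V₁)·sin θ₁ = (3259/849)·sin 11.3° = 0.7522.
θ₂ = arcsin 0.7522 = 48.78° from the normal.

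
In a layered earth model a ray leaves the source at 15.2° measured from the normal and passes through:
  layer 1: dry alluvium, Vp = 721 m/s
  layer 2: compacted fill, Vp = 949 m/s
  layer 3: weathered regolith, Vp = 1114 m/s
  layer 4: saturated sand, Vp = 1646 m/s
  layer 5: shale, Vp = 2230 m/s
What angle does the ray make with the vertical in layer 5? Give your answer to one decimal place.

Snell's law across each interface conserves sin θ / V, so sin θ_5 = V_5·sin θ₁/V₁.
sin θ_5 = 2230 × sin 15.2° / 721 = 0.8109.
θ_5 = arcsin 0.8109 = 54.19°.

54.2°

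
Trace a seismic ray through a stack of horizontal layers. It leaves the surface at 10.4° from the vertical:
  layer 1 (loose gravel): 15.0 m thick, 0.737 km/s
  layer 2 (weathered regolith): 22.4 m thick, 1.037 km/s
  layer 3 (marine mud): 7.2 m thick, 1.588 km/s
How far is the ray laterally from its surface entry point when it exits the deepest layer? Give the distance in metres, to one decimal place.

Apply Snell's law at each interface; in layer i the horizontal offset is hᵢ·tan θᵢ.
Layer 1: θ = 10.40°; offset = 15.0·tan 10.40° = 2.753 m.
Layer 2: sin θ = 1.037·sin 10.4°/0.737 = 0.2540, θ = 14.71°; offset = 22.4·tan 14.71° = 5.883 m.
Layer 3: sin θ = 1.588·sin 10.4°/0.737 = 0.3890, θ = 22.89°; offset = 7.2·tan 22.89° = 3.040 m.
Summing the layer offsets gives 11.675 m.

11.7 m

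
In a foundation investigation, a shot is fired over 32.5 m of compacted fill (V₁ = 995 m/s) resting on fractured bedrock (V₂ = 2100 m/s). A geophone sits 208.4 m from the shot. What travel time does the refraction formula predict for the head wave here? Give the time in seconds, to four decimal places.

0.1568 s

t = x/V₂ + 2h·√(V₂²−V₁²)/(V₁V₂).
√(V₂²−V₁²) = √(2100²−995²) = 1849.3 m/s; delay term = 2·32.5·1849.3/(995·2100) = 0.05753 s.
t = 208.4/2100 + 0.05753 = 0.15677 s.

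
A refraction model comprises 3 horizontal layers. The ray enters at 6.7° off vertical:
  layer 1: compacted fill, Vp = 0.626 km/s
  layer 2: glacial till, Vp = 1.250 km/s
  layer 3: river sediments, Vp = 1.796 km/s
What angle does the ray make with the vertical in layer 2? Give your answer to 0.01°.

13.47°

Snell's law across each interface conserves sin θ / V, so sin θ_2 = V_2·sin θ₁/V₁.
sin θ_2 = 1.250 × sin 6.7° / 0.626 = 0.2330.
θ_2 = 13.47° from the vertical.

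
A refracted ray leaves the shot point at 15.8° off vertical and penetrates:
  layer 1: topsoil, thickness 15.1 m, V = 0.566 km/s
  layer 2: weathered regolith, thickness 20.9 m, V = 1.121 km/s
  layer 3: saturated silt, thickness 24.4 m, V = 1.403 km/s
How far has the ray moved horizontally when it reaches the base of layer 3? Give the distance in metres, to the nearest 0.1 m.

Apply Snell's law at each interface; in layer i the horizontal offset is hᵢ·tan θᵢ.
Layer 1: θ = 15.80°; offset = 15.1·tan 15.80° = 4.273 m.
Layer 2: sin θ = 1.121·sin 15.8°/0.566 = 0.5393, θ = 32.63°; offset = 20.9·tan 32.63° = 13.384 m.
Layer 3: sin θ = 1.403·sin 15.8°/0.566 = 0.6749, θ = 42.45°; offset = 24.4·tan 42.45° = 22.318 m.
Summing the layer offsets gives 39.975 m.

40.0 m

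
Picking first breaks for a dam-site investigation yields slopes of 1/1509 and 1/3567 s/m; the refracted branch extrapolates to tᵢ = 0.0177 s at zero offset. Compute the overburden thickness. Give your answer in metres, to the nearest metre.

15 m

θ_c = arcsin(1509/3567) = 25.03°; cos θ_c = 0.9061.
tᵢ = 2h cos θ_c/V₁ ⇒ h = tᵢ·V₁/(2 cos θ_c) = 0.0177·1509/(2·0.9061) = 14.74 m.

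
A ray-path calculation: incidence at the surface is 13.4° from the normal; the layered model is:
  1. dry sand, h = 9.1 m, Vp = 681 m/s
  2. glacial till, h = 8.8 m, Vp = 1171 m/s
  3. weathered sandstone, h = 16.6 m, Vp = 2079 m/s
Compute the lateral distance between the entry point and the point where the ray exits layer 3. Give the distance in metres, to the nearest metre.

23 m

Apply Snell's law at each interface; in layer i the horizontal offset is hᵢ·tan θᵢ.
Layer 1: θ = 13.40°; offset = 9.1·tan 13.40° = 2.168 m.
Layer 2: sin θ = 1171·sin 13.4°/681 = 0.3985, θ = 23.48°; offset = 8.8·tan 23.48° = 3.823 m.
Layer 3: sin θ = 2079·sin 13.4°/681 = 0.7075, θ = 45.03°; offset = 16.6·tan 45.03° = 16.618 m.
Σ offsets = 22.610 m.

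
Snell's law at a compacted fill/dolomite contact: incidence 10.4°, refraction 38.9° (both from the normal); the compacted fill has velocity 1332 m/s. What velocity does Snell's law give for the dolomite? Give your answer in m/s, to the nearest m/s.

4634 m/s

Snell's law: sin 10.4°/V₁ = sin 38.9°/V₂.
V₂ = V₁·sin 38.9°/sin 10.4° = 1332 × 3.4787 = 4633.56 m/s.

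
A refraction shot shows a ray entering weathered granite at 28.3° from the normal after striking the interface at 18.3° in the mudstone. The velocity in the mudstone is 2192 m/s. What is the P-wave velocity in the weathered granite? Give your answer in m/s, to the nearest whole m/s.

sin 18.3° = 0.3140; sin 28.3° = 0.4741.
V₂ = V₁·(sin θ₂/sin θ₁) = 2192·(0.4741/0.3140) = 3309.64 m/s.

3310 m/s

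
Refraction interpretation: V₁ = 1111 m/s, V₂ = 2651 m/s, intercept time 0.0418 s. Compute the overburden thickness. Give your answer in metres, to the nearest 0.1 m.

25.6 m

h = tᵢ·V₁·V₂ / (2·√(V₂²−V₁²)).
√(V₂²−V₁²) = √(2651² − 1111²) = 2407.0 m/s.
h = 0.0418 s × 1111 × 2651 / (2 × 2407.0) = 25.57 m.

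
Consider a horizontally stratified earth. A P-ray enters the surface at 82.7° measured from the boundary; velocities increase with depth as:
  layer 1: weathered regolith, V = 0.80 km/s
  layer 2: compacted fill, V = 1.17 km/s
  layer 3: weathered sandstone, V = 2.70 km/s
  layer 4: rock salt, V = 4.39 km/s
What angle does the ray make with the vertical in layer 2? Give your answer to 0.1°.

10.7°

From the normal: θ₁ = 90° − 82.7° = 7.3°.
Snell's law across each interface conserves sin θ / V, so sin θ_2 = V_2·sin θ₁/V₁.
sin θ_2 = 1.17 × sin 7.3° / 0.80 = 0.1858.
θ_2 = 10.71° from the vertical.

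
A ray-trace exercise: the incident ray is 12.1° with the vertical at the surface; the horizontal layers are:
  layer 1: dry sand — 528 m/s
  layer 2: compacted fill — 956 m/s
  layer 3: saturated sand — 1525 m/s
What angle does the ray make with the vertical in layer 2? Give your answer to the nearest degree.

22°

Ray parameter p = sin 12.1° / 528 = 3.9700e-04 s/m.
sin θ_2 = p·V_2 = 3.9700e-04 × 956 = 0.3795.
θ_2 = arcsin 0.3795 = 22.30°.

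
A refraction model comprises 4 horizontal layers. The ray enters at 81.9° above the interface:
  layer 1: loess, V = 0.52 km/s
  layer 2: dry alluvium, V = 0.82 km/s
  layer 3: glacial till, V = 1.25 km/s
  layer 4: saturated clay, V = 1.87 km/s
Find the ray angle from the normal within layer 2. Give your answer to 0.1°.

From the normal: θ₁ = 90° − 81.9° = 8.1°.
Snell's law across each interface conserves sin θ / V, so sin θ_2 = V_2·sin θ₁/V₁.
sin θ_2 = 0.82 × sin 8.1° / 0.52 = 0.2222.
θ_2 = 12.84° from the vertical.

12.8°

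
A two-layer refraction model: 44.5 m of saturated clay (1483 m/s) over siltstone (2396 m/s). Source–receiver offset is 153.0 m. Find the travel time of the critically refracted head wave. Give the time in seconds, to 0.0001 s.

θ_c = arcsin(V₁/V₂) = arcsin(1483/2396) = 38.24°, cos θ_c = 0.7854.
Intercept time tᵢ = 2h cos θ_c / V₁ = 2·44.5·0.7854/1483 = 0.04714 s.
t = x/V₂ + tᵢ = 153.0/2396 + 0.04714 = 0.11099 s.

0.1110 s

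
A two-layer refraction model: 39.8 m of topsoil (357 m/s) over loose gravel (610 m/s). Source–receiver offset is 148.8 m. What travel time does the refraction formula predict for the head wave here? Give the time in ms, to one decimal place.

424.7 ms

t = x/V₂ + 2h·√(V₂²−V₁²)/(V₁V₂).
√(V₂²−V₁²) = √(610²−357²) = 494.6 m/s; delay term = 2·39.8·494.6/(357·610) = 0.18080 s.
t = 148.8/610 + 0.18080 = 0.42473 s.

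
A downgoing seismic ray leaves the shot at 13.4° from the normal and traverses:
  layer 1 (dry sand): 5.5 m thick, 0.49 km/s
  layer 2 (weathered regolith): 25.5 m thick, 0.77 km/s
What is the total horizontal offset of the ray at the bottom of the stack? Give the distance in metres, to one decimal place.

Ray parameter p = sin 13.4° / 0.49 km/s = 4.7295e-01 s/km.
Layer 1: θ = 13.40°; offset = 5.5·tan 13.40° = 1.310 m.
Layer 2: sin θ = p·0.77 = 0.3642 → θ = 21.36°; offset = 25.5·tan 21.36° = 9.971 m.
Σ offsets = 11.281 m.

11.3 m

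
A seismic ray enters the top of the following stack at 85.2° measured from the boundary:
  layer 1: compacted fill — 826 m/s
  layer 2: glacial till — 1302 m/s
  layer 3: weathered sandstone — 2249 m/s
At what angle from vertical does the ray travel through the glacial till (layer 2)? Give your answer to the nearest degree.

From the normal: θ₁ = 90° − 85.2° = 4.8°.
Ray parameter p = sin 4.8° / 826 = 1.0130e-04 s/m.
sin θ_2 = p·V_2 = 1.0130e-04 × 1302 = 0.1319.
θ_2 = 7.58° from the vertical.

8°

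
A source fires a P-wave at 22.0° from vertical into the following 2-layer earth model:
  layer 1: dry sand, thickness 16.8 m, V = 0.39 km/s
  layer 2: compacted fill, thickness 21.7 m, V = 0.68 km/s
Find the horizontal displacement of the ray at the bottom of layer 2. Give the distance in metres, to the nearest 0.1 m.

25.5 m

Apply Snell's law at each interface; in layer i the horizontal offset is hᵢ·tan θᵢ.
Layer 1: θ = 22.00°; offset = 16.8·tan 22.00° = 6.788 m.
Layer 2: sin θ = 0.68·sin 22.0°/0.39 = 0.6532, θ = 40.78°; offset = 21.7·tan 40.78° = 18.718 m.
Summing the layer offsets gives 25.506 m.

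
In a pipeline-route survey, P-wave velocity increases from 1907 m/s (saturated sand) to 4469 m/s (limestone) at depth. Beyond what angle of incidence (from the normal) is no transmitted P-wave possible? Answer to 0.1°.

25.3°

At critical incidence the refracted ray runs along the interface (θ₂ = 90°), so sin θ_c = V₁/V₂.
θ_c = arcsin(1907/4469) = arcsin 0.4267 = 25.26°.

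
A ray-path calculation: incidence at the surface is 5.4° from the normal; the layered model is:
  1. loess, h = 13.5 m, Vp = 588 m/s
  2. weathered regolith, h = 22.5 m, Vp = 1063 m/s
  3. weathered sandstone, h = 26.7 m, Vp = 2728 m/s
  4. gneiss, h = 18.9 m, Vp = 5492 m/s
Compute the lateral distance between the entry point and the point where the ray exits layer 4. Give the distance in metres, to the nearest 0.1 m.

Apply Snell's law at each interface; in layer i the horizontal offset is hᵢ·tan θᵢ.
Layer 1: θ = 5.40°; offset = 13.5·tan 5.40° = 1.276 m.
Layer 2: sin θ = 1063·sin 5.4°/588 = 0.1701, θ = 9.80°; offset = 22.5·tan 9.80° = 3.885 m.
Layer 3: sin θ = 2728·sin 5.4°/588 = 0.4366, θ = 25.89°; offset = 26.7·tan 25.89° = 12.958 m.
Layer 4: sin θ = 5492·sin 5.4°/588 = 0.8790, θ = 61.52°; offset = 18.9·tan 61.52° = 34.839 m.
Σ offsets = 52.957 m.

53.0 m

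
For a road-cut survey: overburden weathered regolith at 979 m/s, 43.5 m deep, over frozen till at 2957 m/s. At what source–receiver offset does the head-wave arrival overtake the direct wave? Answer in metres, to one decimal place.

θ_c = arcsin(979/2957) = 19.33°, so cos θ_c = 0.9436 and tᵢ = 2h cos θ_c/V₁ = 0.0839 s.
At crossover x/V₁ = x/V₂ + tᵢ ⇒ x = tᵢ/(1/V₁ − 1/V₂) = 0.08385/(1.0215e-03 − 3.3818e-04) = 122.73 m.

122.7 m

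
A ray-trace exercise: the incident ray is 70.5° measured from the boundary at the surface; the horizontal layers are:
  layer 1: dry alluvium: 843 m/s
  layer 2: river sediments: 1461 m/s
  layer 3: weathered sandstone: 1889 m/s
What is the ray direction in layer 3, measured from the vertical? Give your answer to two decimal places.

48.42°

From the normal: θ₁ = 90° − 70.5° = 19.5°.
Snell's law across each interface conserves sin θ / V, so sin θ_3 = V_3·sin θ₁/V₁.
sin θ_3 = 1889 × sin 19.5° / 843 = 0.7480.
θ_3 = arcsin 0.7480 = 48.42°.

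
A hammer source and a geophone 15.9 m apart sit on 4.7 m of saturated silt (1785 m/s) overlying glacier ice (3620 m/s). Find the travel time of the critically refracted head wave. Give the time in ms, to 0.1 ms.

9.0 ms

θ_c = arcsin(V₁/V₂) = arcsin(1785/3620) = 29.54°, cos θ_c = 0.8700.
Intercept time tᵢ = 2h cos θ_c / V₁ = 2·4.7·0.8700/1785 = 0.00458 s.
t = x/V₂ + tᵢ = 15.9/3620 + 0.00458 = 0.00897 s.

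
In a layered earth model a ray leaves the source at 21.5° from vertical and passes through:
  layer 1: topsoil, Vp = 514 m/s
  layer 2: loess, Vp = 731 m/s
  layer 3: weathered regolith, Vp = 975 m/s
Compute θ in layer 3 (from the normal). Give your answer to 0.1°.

44.0°

Snell's law across each interface conserves sin θ / V, so sin θ_3 = V_3·sin θ₁/V₁.
sin θ_3 = 975 × sin 21.5° / 514 = 0.6952.
θ_3 = arcsin 0.6952 = 44.04°.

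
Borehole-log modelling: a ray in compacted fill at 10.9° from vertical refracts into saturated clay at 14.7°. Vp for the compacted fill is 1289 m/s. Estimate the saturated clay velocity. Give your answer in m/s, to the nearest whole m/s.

sin 10.9° = 0.1891; sin 14.7° = 0.2538.
V₂ = V₁·(sin θ₂/sin θ₁) = 1289·(0.2538/0.1891) = 1729.78 m/s.

1730 m/s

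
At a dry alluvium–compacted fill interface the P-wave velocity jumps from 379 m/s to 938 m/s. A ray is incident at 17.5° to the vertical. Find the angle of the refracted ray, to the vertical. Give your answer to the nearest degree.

sin θ₁/V₁ = sin θ₂/V₂ ⇒ sin θ₂ = 938·sin 17.5°/379 = 938·0.3007/379 = 0.7442.
θ₂ = sin⁻¹(0.7442) = 48.09° (from vertical).

48°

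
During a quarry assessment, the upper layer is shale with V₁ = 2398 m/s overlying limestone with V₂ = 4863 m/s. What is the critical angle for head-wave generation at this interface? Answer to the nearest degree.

30°

Critical incidence: sin θ_c = V₁/V₂ = 2398/4863 = 0.4931.
θ_c = arcsin 0.4931 = 29.55°.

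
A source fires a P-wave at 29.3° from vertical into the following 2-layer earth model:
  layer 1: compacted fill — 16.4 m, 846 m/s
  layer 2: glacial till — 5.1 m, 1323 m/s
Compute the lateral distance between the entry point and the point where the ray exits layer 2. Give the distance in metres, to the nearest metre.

p = sin θ₁/V₁ = sin 29.3°/846 = 5.7847e-04 s/m is conserved through the stack.
Layer 1: θ = 29.30°; offset = 16.4·tan 29.30° = 9.203 m.
Layer 2: sin θ = p·1323 = 0.7653 → θ = 49.93°; offset = 5.1·tan 49.93° = 6.064 m.
Σ offsets = 15.267 m.

15 m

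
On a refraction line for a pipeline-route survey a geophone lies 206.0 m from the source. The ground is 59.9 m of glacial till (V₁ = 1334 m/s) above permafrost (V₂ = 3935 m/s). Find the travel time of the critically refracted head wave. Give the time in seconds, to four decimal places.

θ_c = arcsin(V₁/V₂) = arcsin(1334/3935) = 19.82°, cos θ_c = 0.9408.
Intercept time tᵢ = 2h cos θ_c / V₁ = 2·59.9·0.9408/1334 = 0.08449 s.
t = x/V₂ + tᵢ = 206.0/3935 + 0.08449 = 0.13684 s.

0.1368 s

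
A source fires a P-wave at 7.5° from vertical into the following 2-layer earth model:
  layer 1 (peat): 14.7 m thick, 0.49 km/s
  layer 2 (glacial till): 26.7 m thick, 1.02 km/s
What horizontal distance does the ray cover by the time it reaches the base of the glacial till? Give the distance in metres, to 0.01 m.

Ray parameter p = sin 7.5° / 0.49 km/s = 2.6638e-01 s/km.
Layer 1: θ = 7.50°; offset = 14.7·tan 7.50° = 1.9353 m.
Layer 2: sin θ = p·1.02 = 0.2717 → θ = 15.77°; offset = 26.7·tan 15.77° = 7.5382 m.
Total horizontal offset = 9.4735 m.

9.47 m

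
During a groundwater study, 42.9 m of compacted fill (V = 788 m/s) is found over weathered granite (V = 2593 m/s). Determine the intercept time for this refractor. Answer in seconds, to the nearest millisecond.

θ_c = arcsin(V₁/V₂) = arcsin(788/2593) = 17.69°; cos θ_c = 0.9527.
tᵢ = 2h·cos θ_c / V₁ = 2·42.9·0.9527 / 788 = 0.10373 s.

0.104 s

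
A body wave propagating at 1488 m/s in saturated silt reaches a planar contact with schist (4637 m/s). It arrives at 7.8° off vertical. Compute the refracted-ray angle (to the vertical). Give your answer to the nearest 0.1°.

25.0°

Snell's law: sin θ₂ = (V₂/V₁)·sin θ₁ = (4637/1488)·sin 7.8° = 0.4229.
θ₂ = sin⁻¹(0.4229) = 25.02° (from vertical).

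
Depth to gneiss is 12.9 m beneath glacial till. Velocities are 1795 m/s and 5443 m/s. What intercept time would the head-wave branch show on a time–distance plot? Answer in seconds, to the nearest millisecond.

tᵢ = 2h·√(V₂²−V₁²)/(V₁V₂).
√(V₂²−V₁²) = √(5443²−1795²) = 5138.5 m/s.
tᵢ = 2·12.9·5138.5/(1795·5443) = 0.01357 s.

0.014 s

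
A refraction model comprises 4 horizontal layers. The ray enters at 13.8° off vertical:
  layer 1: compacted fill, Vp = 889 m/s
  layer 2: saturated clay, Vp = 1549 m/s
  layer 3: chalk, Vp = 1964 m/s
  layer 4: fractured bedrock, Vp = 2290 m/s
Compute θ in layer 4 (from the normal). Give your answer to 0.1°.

Ray parameter p = sin 13.8° / 889 = 2.6832e-04 s/m.
sin θ_4 = p·V_4 = 2.6832e-04 × 2290 = 0.6144.
θ_4 = 37.91° from the vertical.

37.9°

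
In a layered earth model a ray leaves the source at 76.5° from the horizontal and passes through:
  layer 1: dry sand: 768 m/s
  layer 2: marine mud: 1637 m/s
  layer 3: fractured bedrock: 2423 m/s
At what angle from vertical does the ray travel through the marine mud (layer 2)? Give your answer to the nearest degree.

30°

From the normal: θ₁ = 90° − 76.5° = 13.5°.
Snell's law across each interface conserves sin θ / V, so sin θ_2 = V_2·sin θ₁/V₁.
sin θ_2 = 1637 × sin 13.5° / 768 = 0.4976.
θ_2 = arcsin 0.4976 = 29.84°.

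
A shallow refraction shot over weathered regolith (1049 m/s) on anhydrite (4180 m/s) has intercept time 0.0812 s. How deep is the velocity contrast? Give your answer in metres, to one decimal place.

h = tᵢ·V₁·V₂ / (2·√(V₂²−V₁²)).
√(V₂²−V₁²) = √(4180² − 1049²) = 4046.2 m/s.
h = 0.0812 s × 1049 × 4180 / (2 × 4046.2) = 44.00 m.

44.0 m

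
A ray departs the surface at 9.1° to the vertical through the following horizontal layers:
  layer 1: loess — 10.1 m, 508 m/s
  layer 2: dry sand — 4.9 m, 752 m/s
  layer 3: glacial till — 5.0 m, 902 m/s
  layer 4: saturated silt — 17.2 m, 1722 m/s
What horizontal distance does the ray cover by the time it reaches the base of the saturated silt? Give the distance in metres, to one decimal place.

Apply Snell's law at each interface; in layer i the horizontal offset is hᵢ·tan θᵢ.
Layer 1: θ = 9.10°; offset = 10.1·tan 9.10° = 1.618 m.
Layer 2: sin θ = 752·sin 9.1°/508 = 0.2341, θ = 13.54°; offset = 4.9·tan 13.54° = 1.180 m.
Layer 3: sin θ = 902·sin 9.1°/508 = 0.2808, θ = 16.31°; offset = 5.0·tan 16.31° = 1.463 m.
Layer 4: sin θ = 1722·sin 9.1°/508 = 0.5361, θ = 32.42°; offset = 17.2·tan 32.42° = 10.924 m.
Σ offsets = 15.185 m.

15.2 m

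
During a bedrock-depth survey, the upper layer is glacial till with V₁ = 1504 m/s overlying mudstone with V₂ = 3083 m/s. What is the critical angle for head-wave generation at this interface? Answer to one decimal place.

29.2°

At critical incidence the refracted ray runs along the interface (θ₂ = 90°), so sin θ_c = V₁/V₂.
θ_c = arcsin(1504/3083) = arcsin 0.4878 = 29.20°.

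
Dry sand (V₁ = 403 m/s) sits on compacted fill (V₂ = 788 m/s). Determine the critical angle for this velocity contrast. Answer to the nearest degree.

31°

At critical incidence the refracted ray runs along the interface (θ₂ = 90°), so sin θ_c = V₁/V₂.
θ_c = arcsin(403/788) = arcsin 0.5114 = 30.76°.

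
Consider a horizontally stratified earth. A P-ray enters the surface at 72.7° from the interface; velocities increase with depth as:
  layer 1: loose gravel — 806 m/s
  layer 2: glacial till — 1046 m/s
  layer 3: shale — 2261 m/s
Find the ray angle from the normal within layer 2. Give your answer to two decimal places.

22.70°

From the normal: θ₁ = 90° − 72.7° = 17.3°.
Ray parameter p = sin 17.3° / 806 = 3.6895e-04 s/m.
sin θ_2 = p·V_2 = 3.6895e-04 × 1046 = 0.3859.
θ_2 = arcsin 0.3859 = 22.70°.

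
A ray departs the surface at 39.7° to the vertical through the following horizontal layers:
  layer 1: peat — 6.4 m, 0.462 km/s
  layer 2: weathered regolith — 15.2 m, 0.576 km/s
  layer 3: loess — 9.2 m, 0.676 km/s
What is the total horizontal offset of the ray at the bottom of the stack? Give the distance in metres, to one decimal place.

Ray parameter p = sin 39.7° / 0.462 km/s = 1.3826e+00 s/km.
Layer 1: θ = 39.70°; offset = 6.4·tan 39.70° = 5.313 m.
Layer 2: sin θ = p·0.576 = 0.7964 → θ = 52.79°; offset = 15.2·tan 52.79° = 20.015 m.
Layer 3: sin θ = p·0.676 = 0.9346 → θ = 69.17°; offset = 9.2·tan 69.17° = 24.183 m.
Summing the layer offsets gives 49.511 m.

49.5 m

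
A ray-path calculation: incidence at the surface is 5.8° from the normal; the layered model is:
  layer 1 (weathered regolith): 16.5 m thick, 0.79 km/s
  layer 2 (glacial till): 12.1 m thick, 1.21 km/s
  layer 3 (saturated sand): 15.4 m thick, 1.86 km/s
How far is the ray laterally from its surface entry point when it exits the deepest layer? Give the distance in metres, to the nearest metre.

7 m

Apply Snell's law at each interface; in layer i the horizontal offset is hᵢ·tan θᵢ.
Layer 1: θ = 5.80°; offset = 16.5·tan 5.80° = 1.676 m.
Layer 2: sin θ = 1.21·sin 5.8°/0.79 = 0.1548, θ = 8.90°; offset = 12.1·tan 8.90° = 1.896 m.
Layer 3: sin θ = 1.86·sin 5.8°/0.79 = 0.2379, θ = 13.76°; offset = 15.4·tan 13.76° = 3.772 m.
Total horizontal offset = 7.344 m.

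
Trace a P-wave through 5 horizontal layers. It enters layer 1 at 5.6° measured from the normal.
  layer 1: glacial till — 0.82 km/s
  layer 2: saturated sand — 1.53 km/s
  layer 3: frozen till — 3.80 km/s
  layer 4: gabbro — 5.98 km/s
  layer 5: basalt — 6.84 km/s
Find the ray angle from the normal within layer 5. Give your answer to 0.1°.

Ray parameter p = sin 5.6° / 0.82 = 1.1900e-01 s/km.
sin θ_5 = p·V_5 = 1.1900e-01 × 6.84 = 0.8140.
θ_5 = arcsin 0.8140 = 54.49°.

54.5°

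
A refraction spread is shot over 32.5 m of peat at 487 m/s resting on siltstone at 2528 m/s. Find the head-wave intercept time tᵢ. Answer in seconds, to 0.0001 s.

0.1310 s

tᵢ = 2h·√(V₂²−V₁²)/(V₁V₂).
√(V₂²−V₁²) = √(2528²−487²) = 2480.6 m/s.
tᵢ = 2·32.5·2480.6/(487·2528) = 0.13097 s.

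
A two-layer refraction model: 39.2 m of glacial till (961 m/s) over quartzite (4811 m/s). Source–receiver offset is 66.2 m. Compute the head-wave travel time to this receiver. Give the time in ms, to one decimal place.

t = x/V₂ + 2h·√(V₂²−V₁²)/(V₁V₂).
√(V₂²−V₁²) = √(4811²−961²) = 4714.0 m/s; delay term = 2·39.2·4714.0/(961·4811) = 0.07994 s.
t = 66.2/4811 + 0.07994 = 0.09370 s.

93.7 ms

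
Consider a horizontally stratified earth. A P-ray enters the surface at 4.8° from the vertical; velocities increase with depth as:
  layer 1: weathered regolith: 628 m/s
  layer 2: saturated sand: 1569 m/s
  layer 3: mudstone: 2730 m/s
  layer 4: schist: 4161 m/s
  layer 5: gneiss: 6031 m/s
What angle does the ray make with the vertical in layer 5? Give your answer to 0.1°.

Ray parameter p = sin 4.8° / 628 = 1.3324e-04 s/m.
sin θ_5 = p·V_5 = 1.3324e-04 × 6031 = 0.8036.
θ_5 = arcsin 0.8036 = 53.48°.

53.5°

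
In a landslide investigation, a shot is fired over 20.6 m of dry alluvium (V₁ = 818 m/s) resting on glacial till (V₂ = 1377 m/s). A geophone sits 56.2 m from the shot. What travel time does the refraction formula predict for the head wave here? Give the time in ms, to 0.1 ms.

81.3 ms

θ_c = arcsin(V₁/V₂) = arcsin(818/1377) = 36.44°, cos θ_c = 0.8044.
Intercept time tᵢ = 2h cos θ_c / V₁ = 2·20.6·0.8044/818 = 0.04052 s.
t = x/V₂ + tᵢ = 56.2/1377 + 0.04052 = 0.08133 s.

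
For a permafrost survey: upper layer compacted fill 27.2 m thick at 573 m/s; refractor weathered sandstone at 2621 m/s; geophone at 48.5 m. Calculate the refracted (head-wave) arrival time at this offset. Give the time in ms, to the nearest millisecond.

111 ms

t = x/V₂ + 2h·√(V₂²−V₁²)/(V₁V₂).
√(V₂²−V₁²) = √(2621²−573²) = 2557.6 m/s; delay term = 2·27.2·2557.6/(573·2621) = 0.09264 s.
t = 48.5/2621 + 0.09264 = 0.11115 s.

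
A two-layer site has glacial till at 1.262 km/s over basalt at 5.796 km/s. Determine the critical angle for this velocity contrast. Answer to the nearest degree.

Critical incidence: sin θ_c = V₁/V₂ = 1.262/5.796 = 0.2177.
θ_c = arcsin 0.2177 = 12.58°.

13°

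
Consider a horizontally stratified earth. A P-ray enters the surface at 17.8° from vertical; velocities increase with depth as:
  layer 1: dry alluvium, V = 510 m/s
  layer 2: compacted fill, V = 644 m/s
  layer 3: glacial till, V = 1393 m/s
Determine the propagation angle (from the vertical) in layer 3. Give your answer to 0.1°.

56.6°

Ray parameter p = sin 17.8° / 510 = 5.9940e-04 s/m.
sin θ_3 = p·V_3 = 5.9940e-04 × 1393 = 0.8350.
θ_3 = arcsin 0.8350 = 56.61°.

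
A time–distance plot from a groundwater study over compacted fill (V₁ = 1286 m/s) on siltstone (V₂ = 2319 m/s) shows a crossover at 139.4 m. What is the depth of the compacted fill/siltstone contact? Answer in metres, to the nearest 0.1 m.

h = (x_cross/2)·√((V₂−V₁)/(V₂+V₁)).
(V₂−V₁)/(V₂+V₁) = (2319−1286)/(2319+1286) = 0.2865; √ = 0.5353.
h = (139.4/2)·0.5353 = 37.31 m.

37.3 m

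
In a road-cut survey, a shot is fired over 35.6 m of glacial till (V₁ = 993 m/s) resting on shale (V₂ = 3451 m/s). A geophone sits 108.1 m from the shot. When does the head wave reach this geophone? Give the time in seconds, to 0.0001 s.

t = x/V₂ + 2h·√(V₂²−V₁²)/(V₁V₂).
√(V₂²−V₁²) = √(3451²−993²) = 3305.0 m/s; delay term = 2·35.6·3305.0/(993·3451) = 0.06867 s.
t = 108.1/3451 + 0.06867 = 0.09999 s.

0.1000 s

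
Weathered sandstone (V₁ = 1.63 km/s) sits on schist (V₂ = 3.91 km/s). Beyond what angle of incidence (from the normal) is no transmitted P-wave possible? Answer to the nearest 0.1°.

24.6°

Critical incidence: sin θ_c = V₁/V₂ = 1.63/3.91 = 0.4169.
θ_c = arcsin 0.4169 = 24.64°.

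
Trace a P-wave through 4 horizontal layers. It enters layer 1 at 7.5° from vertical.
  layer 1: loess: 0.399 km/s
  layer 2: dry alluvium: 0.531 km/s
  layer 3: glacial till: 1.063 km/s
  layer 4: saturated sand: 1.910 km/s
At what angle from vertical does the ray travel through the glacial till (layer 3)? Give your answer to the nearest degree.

20°

Ray parameter p = sin 7.5° / 0.399 = 3.2713e-01 s/km.
sin θ_3 = p·V_3 = 3.2713e-01 × 1.063 = 0.3477.
θ_3 = arcsin 0.3477 = 20.35°.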